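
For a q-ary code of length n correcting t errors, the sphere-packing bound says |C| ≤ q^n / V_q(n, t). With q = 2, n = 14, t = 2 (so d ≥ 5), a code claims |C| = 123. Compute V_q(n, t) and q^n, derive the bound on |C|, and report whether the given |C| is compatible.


V_q(n, t) = 106, q^n = 16384, Hamming bound = 154, |C| = 123 ≤ bound (satisfied).

Step 1: Compute V_q(n, t) = Σ_{j=0}^2 C(n, j) (q−1)^j.
  j = 0: C(14,0)·(1)^0 = 1·1 = 1.
  j = 1: C(14,1)·(1)^1 = 14·1 = 14.
  j = 2: C(14,2)·(1)^2 = 91·1 = 91.
  V_q(n, t) = 1 + 14 + 91 = 106.
Step 2: q^n = 2^14 = 16384.
Step 3: Hamming bound ⌊q^n / V_q(n,t)⌋ = ⌊16384/106⌋ = 154.
Step 4: Compare |C| = 123 to 154: satisfied.
The claimed |C| lies below the Hamming bound.


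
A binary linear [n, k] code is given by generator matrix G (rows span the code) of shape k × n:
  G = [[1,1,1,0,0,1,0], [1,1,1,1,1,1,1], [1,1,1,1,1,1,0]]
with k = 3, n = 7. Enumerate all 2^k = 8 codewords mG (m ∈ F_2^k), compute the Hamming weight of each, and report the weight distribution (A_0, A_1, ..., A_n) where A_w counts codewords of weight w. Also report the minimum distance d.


Weight distribution: A_0 = 1, A_1 = 1, A_2 = 1, A_3 = 1, A_4 = 1, A_5 = 1, A_6 = 1, A_7 = 1. Minimum distance d = 1.

Enumerate all 2^3 = 8 messages m ∈ F_2^3.
For each, compute codeword c = mG in F_2^7, then tally its weight.
  m = 000 → c = 0000000, weight = 0.
  m = 100 → c = 1110010, weight = 4.
  m = 010 → c = 1111111, weight = 7.
  m = 110 → c = 0001101, weight = 3.
  m = 001 → c = 1111110, weight = 6.
  m = 101 → c = 0001100, weight = 2.
  m = 011 → c = 0000001, weight = 1.
  m = 111 → c = 1110011, weight = 5.
Tally weights:
  weight 0: 1 codewords.
  weight 1: 1 codewords.
  weight 2: 1 codewords.
  weight 3: 1 codewords.
  weight 4: 1 codewords.
  weight 5: 1 codewords.
  weight 6: 1 codewords.
  weight 7: 1 codewords.
Minimum distance d = smallest w > 0 with A_w > 0 = 1.
Sanity: Σ A_w = 8 = 2^3 = 8 ✓.


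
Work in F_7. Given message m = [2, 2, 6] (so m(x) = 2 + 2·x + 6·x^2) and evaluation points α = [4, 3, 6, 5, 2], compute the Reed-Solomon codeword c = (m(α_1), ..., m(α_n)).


c = [1, 6, 6, 1, 2]

Message polynomial: m(x) = 2 + 2·x + 6·x^2 (mod 7).
For each evaluation point α_i, compute m(α_i) mod 7:
  α_1 = 4: Horner steps 6 → 5 → 1, so m(4) = 1.
  α_2 = 3: Horner steps 6 → 6 → 6, so m(3) = 6.
  α_3 = 6: Horner steps 6 → 3 → 6, so m(6) = 6.
  α_4 = 5: Horner steps 6 → 4 → 1, so m(5) = 1.
  α_5 = 2: Horner steps 6 → 0 → 2, so m(2) = 2.
Codeword c = [1, 6, 6, 1, 2] ∈ F_7^5.


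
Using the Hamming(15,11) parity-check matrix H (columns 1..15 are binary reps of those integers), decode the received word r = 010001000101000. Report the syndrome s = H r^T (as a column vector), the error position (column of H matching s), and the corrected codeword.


s = (0, 0, 1, 0)^T, error position = 2, corrected codeword c = 000001000101000

Compute s = H r^T mod 2 one row at a time:
  s_1 = 0 + 0 + 1 + 0 + 1 + 0 + 0 + 0 = 2 ≡ 0 (mod 2).
  s_2 = 0 + 0 + 1 + 0 + 1 + 0 + 0 + 0 = 2 ≡ 0 (mod 2).
  s_3 = 1 + 0 + 1 + 0 + 1 + 0 + 0 + 0 = 3 ≡ 1 (mod 2).
  s_4 = 0 + 0 + 0 + 0 + 0 + 0 + 0 + 0 = 0 ≡ 0 (mod 2).
s = (0, 0, 1, 0)^T — this equals column 2 of H (binary 0010), so error is at position 2.
Correct: flip bit 2 of r = 010001000101000 to get c = 000001000101000.


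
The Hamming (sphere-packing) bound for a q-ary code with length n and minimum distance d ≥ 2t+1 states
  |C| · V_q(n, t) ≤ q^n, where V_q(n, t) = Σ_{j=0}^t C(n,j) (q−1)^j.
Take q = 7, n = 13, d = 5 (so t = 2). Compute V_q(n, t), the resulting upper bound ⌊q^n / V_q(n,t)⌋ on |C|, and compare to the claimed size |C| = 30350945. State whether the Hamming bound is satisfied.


V_q(n, t) = 2887, q^n = 96889010407, Hamming bound = 33560446, |C| = 30350945 ≤ bound (satisfied).

Step 1: Compute V_q(n, t) = Σ_{j=0}^2 C(n, j) (q−1)^j.
  j = 0: C(13,0)·(6)^0 = 1·1 = 1.
  j = 1: C(13,1)·(6)^1 = 13·6 = 78.
  j = 2: C(13,2)·(6)^2 = 78·36 = 2808.
  V_q(n, t) = 1 + 78 + 2808 = 2887.
Step 2: q^n = 7^13 = 96889010407.
Step 3: Hamming bound ⌊q^n / V_q(n,t)⌋ = ⌊96889010407/2887⌋ = 33560446.
Step 4: Compare |C| = 30350945 to 33560446: satisfied.
The claimed |C| lies below the Hamming bound.


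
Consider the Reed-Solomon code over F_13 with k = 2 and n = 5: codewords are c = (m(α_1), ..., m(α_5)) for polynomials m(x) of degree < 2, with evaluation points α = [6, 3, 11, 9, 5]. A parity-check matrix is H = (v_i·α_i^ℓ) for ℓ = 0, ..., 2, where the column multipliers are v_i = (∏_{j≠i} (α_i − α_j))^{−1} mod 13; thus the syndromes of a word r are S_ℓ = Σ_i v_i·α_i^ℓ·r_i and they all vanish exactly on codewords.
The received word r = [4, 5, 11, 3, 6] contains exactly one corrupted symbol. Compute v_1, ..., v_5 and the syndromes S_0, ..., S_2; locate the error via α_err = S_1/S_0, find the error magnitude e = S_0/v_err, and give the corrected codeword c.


S = (8, 1, 5), error at position 5, error magnitude e = 6, c = [4, 5, 11, 3, 0].

Step 1: column multipliers v_i = (∏_{j≠i}(α_i − α_j))^{−1} mod 13.
  i = 1 (α = 6): (6−3)(6−11)(6−9)(6−5) = 3·(−5)·(−3)·1 = 45 ≡ 6, so v_1 = 6^{−1} = 11 (mod 13).
  i = 2 (α = 3): (3−6)(3−11)(3−9)(3−5) = (−3)·(−8)·(−6)·(−2) = 288 ≡ 2, so v_2 = 2^{−1} = 7 (mod 13).
  i = 3 (α = 11): (11−6)(11−3)(11−9)(11−5) = 5·8·2·6 = 480 ≡ 12, so v_3 = 12^{−1} = 12 (mod 13).
  i = 4 (α = 9): (9−6)(9−3)(9−11)(9−5) = 3·6·(−2)·4 = −144 ≡ 12, so v_4 = 12^{−1} = 12 (mod 13).
  i = 5 (α = 5): (5−6)(5−3)(5−11)(5−9) = (−1)·2·(−6)·(−4) = −48 ≡ 4, so v_5 = 4^{−1} = 10 (mod 13).
  v = [11, 7, 12, 12, 10].
Step 2: syndromes of r = [4, 5, 11, 3, 6] (all sums mod 13).
  S_0 = Σ v_i r_i = 11·4 + 7·5 + 12·11 + 12·3 + 10·6 = 307 ≡ 8.
  S_1 = Σ v_i α_i r_i = 11·6·4 + 7·3·5 + 12·11·11 + 12·9·3 + 10·5·6 = 2445 ≡ 1.
  α_i^2 mod 13 = [10, 9, 4, 3, 12].
  S_2 = Σ v_i α_i^2 r_i = 11·10·4 + 7·9·5 + 12·4·11 + 12·3·3 + 10·12·6 = 2111 ≡ 5.
  S = (8, 1, 5) ≠ 0, so r is not a codeword (an error is present).
Step 3: locate the error. For a single error e at position i, S_ℓ = v_i·e·α_i^ℓ, so α_err = S_1/S_0.
  S_0^{−1} = 8^{−1} = 5 (mod 13), so α_err = 1·5 = 5 ≡ 5 = α_5. Error position i = 5.
  Consistency check: S_2/S_1 = 5·1 = 5 ≡ 5 = α_err ✓ (single-error assumption holds).
Step 4: error magnitude e = S_0/v_5 = S_0·∏_{j≠5}(α_5 − α_j) = 8·4 = 32 ≡ 6 (mod 13).
Step 5: correct position 5: c_5 = r_5 − e = 6 − 6 ≡ 0 (mod 13). Hence c = [4, 5, 11, 3, 0].
  Check: interpolating c through the α_i gives m(x) = 6 + 4·x (degree < 2) with m(α_i) = c_i for every i, so c is indeed a codeword.


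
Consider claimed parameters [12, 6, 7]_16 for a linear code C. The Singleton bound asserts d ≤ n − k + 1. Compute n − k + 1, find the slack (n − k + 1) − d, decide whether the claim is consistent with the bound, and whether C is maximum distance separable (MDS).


Singleton RHS = n − k + 1 = 7, slack = 0, bound satisfied, MDS.

Singleton bound: d ≤ n − k + 1.
Here n = 12, k = 6, so n − k + 1 = 7.
Given d = 7, check d ≤ 7: YES.
Slack = (n − k + 1) − d = 0.
The code is MDS (slack = 0).
Description: the claimed parameters are [12, 6, 7]_16; such a code would be MDS (meets Singleton bound).


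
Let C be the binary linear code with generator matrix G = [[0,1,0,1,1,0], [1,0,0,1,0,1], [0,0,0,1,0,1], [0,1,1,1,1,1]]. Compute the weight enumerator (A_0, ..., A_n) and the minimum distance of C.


Weight distribution: A_0 = 1, A_1 = 1, A_2 = 3, A_3 = 6, A_4 = 3, A_5 = 1, A_6 = 1. Minimum distance d = 1.

Enumerate all 2^4 = 16 messages m ∈ F_2^4.
For each, compute codeword c = mG in F_2^6, then tally its weight.
  m = 0000 → c = 000000, weight = 0.
  m = 1000 → c = 010110, weight = 3.
  m = 0100 → c = 100101, weight = 3.
  m = 1100 → c = 110011, weight = 4.
  m = 0010 → c = 000101, weight = 2.
  m = 1010 → c = 010011, weight = 3.
  m = 0110 → c = 100000, weight = 1.
  m = 1110 → c = 110110, weight = 4.
  m = 0001 → c = 011111, weight = 5.
  m = 1001 → c = 001001, weight = 2.
  m = 0101 → c = 111010, weight = 4.
  m = 1101 → c = 101100, weight = 3.
  m = 0011 → c = 011010, weight = 3.
  m = 1011 → c = 001100, weight = 2.
  m = 0111 → c = 111111, weight = 6.
  m = 1111 → c = 101001, weight = 3.
Tally weights:
  weight 0: 1 codewords.
  weight 1: 1 codewords.
  weight 2: 3 codewords.
  weight 3: 6 codewords.
  weight 4: 3 codewords.
  weight 5: 1 codewords.
  weight 6: 1 codewords.
Minimum distance d = smallest w > 0 with A_w > 0 = 1.
Sanity: Σ A_w = 16 = 2^4 = 16 ✓.


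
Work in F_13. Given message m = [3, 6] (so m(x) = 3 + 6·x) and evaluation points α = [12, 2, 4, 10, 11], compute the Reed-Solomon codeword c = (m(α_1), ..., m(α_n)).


c = [10, 2, 1, 11, 4]

Message polynomial: m(x) = 3 + 6·x (mod 13).
For each evaluation point α_i, compute m(α_i) mod 13:
  α_1 = 12: Horner steps 6 → 10, so m(12) = 10.
  α_2 = 2: Horner steps 6 → 2, so m(2) = 2.
  α_3 = 4: Horner steps 6 → 1, so m(4) = 1.
  α_4 = 10: Horner steps 6 → 11, so m(10) = 11.
  α_5 = 11: Horner steps 6 → 4, so m(11) = 4.
Codeword c = [10, 2, 1, 11, 4] ∈ F_13^5.


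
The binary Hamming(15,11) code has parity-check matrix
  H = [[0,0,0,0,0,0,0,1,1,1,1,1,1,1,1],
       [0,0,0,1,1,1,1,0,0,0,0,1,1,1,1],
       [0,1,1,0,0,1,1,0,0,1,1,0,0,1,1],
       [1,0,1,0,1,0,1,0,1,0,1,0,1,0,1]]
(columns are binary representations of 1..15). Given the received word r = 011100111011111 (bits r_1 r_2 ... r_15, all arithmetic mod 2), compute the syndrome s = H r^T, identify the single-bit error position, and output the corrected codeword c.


s = (1, 0, 0, 0)^T, error position = 8, corrected codeword c = 011100101011111

Compute s = H r^T mod 2 one row at a time:
  s_1 = 1 + 1 + 0 + 1 + 1 + 1 + 1 + 1 = 7 ≡ 1 (mod 2).
  s_2 = 1 + 0 + 0 + 1 + 1 + 1 + 1 + 1 = 6 ≡ 0 (mod 2).
  s_3 = 1 + 1 + 0 + 1 + 0 + 1 + 1 + 1 = 6 ≡ 0 (mod 2).
  s_4 = 0 + 1 + 0 + 1 + 1 + 1 + 1 + 1 = 6 ≡ 0 (mod 2).
s = (1, 0, 0, 0)^T — this equals column 8 of H (binary 1000), so error is at position 8.
Correct: flip bit 8 of r = 011100111011111 to get c = 011100101011111.


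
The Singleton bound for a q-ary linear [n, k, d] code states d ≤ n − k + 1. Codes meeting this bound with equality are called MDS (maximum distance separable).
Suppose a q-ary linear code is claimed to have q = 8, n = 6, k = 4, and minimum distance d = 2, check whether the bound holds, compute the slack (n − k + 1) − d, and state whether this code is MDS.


Singleton RHS = n − k + 1 = 3, slack = 1, bound satisfied, not MDS.

Singleton bound: d ≤ n − k + 1.
Here n = 6, k = 4, so n − k + 1 = 3.
Given d = 2, check d ≤ 3: YES.
Slack = (n − k + 1) − d = 1.
The code is NOT MDS (slack = 1 > 0).
Description: the claimed parameters are [6, 4, 2]_8; such a code would be non-MDS.


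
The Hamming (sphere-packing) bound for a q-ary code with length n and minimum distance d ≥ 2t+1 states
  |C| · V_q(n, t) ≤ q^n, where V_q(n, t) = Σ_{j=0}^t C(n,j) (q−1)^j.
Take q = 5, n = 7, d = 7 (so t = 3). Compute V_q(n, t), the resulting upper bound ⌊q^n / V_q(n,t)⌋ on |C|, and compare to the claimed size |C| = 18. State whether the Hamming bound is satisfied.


V_q(n, t) = 2605, q^n = 78125, Hamming bound = 29, |C| = 18 ≤ bound (satisfied).

Step 1: Compute V_q(n, t) = Σ_{j=0}^3 C(n, j) (q−1)^j.
  j = 0: C(7,0)·(4)^0 = 1·1 = 1.
  j = 1: C(7,1)·(4)^1 = 7·4 = 28.
  j = 2: C(7,2)·(4)^2 = 21·16 = 336.
  j = 3: C(7,3)·(4)^3 = 35·64 = 2240.
  V_q(n, t) = 1 + 28 + 336 + 2240 = 2605.
Step 2: q^n = 5^7 = 78125.
Step 3: Hamming bound ⌊q^n / V_q(n,t)⌋ = ⌊78125/2605⌋ = 29.
Step 4: Compare |C| = 18 to 29: satisfied.
The claimed |C| lies below the Hamming bound.


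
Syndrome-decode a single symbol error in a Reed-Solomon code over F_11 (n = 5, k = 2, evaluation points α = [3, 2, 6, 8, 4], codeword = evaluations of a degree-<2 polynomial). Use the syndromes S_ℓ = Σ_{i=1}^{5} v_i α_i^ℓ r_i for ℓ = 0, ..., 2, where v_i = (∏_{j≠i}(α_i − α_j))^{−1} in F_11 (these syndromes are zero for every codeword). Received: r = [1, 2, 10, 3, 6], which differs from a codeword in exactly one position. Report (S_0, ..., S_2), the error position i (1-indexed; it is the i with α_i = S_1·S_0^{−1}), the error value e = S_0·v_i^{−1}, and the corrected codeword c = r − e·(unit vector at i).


S = (9, 5, 4), error at position 1, error magnitude e = 8, c = [4, 2, 10, 3, 6].

Step 1: column multipliers v_i = (∏_{j≠i}(α_i − α_j))^{−1} mod 11.
  i = 1 (α = 3): (3−2)(3−6)(3−8)(3−4) = 1·(−3)·(−5)·(−1) = −15 ≡ 7, so v_1 = 7^{−1} = 8 (mod 11).
  i = 2 (α = 2): (2−3)(2−6)(2−8)(2−4) = (−1)·(−4)·(−6)·(−2) = 48 ≡ 4, so v_2 = 4^{−1} = 3 (mod 11).
  i = 3 (α = 6): (6−3)(6−2)(6−8)(6−4) = 3·4·(−2)·2 = −48 ≡ 7, so v_3 = 7^{−1} = 8 (mod 11).
  i = 4 (α = 8): (8−3)(8−2)(8−6)(8−4) = 5·6·2·4 = 240 ≡ 9, so v_4 = 9^{−1} = 5 (mod 11).
  i = 5 (α = 4): (4−3)(4−2)(4−6)(4−8) = 1·2·(−2)·(−4) = 16 ≡ 5, so v_5 = 5^{−1} = 9 (mod 11).
  v = [8, 3, 8, 5, 9].
Step 2: syndromes of r = [1, 2, 10, 3, 6] (all sums mod 11).
  S_0 = Σ v_i r_i = 8·1 + 3·2 + 8·10 + 5·3 + 9·6 = 163 ≡ 9.
  S_1 = Σ v_i α_i r_i = 8·3·1 + 3·2·2 + 8·6·10 + 5·8·3 + 9·4·6 = 852 ≡ 5.
  α_i^2 mod 11 = [9, 4, 3, 9, 5].
  S_2 = Σ v_i α_i^2 r_i = 8·9·1 + 3·4·2 + 8·3·10 + 5·9·3 + 9·5·6 = 741 ≡ 4.
  S = (9, 5, 4) ≠ 0, so r is not a codeword (an error is present).
Step 3: locate the error. For a single error e at position i, S_ℓ = v_i·e·α_i^ℓ, so α_err = S_1/S_0.
  S_0^{−1} = 9^{−1} = 5 (mod 11), so α_err = 5·5 = 25 ≡ 3 = α_1. Error position i = 1.
  Consistency check: S_2/S_1 = 4·9 = 36 ≡ 3 = α_err ✓ (single-error assumption holds).
Step 4: error magnitude e = S_0/v_1 = S_0·∏_{j≠1}(α_1 − α_j) = 9·7 = 63 ≡ 8 (mod 11).
Step 5: correct position 1: c_1 = r_1 − e = 1 − 8 ≡ 4 (mod 11). Hence c = [4, 2, 10, 3, 6].
  Check: interpolating c through the α_i gives m(x) = 9 + 2·x (degree < 2) with m(α_i) = c_i for every i, so c is indeed a codeword.


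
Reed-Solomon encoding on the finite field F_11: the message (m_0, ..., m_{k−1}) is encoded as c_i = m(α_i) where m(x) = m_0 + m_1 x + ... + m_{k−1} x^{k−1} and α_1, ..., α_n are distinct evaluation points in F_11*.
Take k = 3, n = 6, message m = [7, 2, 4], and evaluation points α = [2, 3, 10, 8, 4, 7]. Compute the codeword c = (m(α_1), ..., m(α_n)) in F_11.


c = [5, 5, 9, 4, 2, 8]

Message polynomial: m(x) = 7 + 2·x + 4·x^2 (mod 11).
For each evaluation point α_i, compute m(α_i) mod 11:
  α_1 = 2: Horner steps 4 → 10 → 5, so m(2) = 5.
  α_2 = 3: Horner steps 4 → 3 → 5, so m(3) = 5.
  α_3 = 10: Horner steps 4 → 9 → 9, so m(10) = 9.
  α_4 = 8: Horner steps 4 → 1 → 4, so m(8) = 4.
  α_5 = 4: Horner steps 4 → 7 → 2, so m(4) = 2.
  α_6 = 7: Horner steps 4 → 8 → 8, so m(7) = 8.
Codeword c = [5, 5, 9, 4, 2, 8] ∈ F_11^6.


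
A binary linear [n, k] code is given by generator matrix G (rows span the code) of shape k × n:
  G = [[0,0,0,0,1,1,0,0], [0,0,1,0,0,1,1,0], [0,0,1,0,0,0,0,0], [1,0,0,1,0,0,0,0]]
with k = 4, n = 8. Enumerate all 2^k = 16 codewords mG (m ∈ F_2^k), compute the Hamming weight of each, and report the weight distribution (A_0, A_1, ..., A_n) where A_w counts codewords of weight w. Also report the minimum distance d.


Weight distribution: A_0 = 1, A_1 = 1, A_2 = 4, A_3 = 4, A_4 = 3, A_5 = 3. Minimum distance d = 1.

Enumerate all 2^4 = 16 messages m ∈ F_2^4.
For each, compute codeword c = mG in F_2^8, then tally its weight.
  m = 0000 → c = 00000000, weight = 0.
  m = 1000 → c = 00001100, weight = 2.
  m = 0100 → c = 00100110, weight = 3.
  m = 1100 → c = 00101010, weight = 3.
  m = 0010 → c = 00100000, weight = 1.
  m = 1010 → c = 00101100, weight = 3.
  m = 0110 → c = 00000110, weight = 2.
  m = 1110 → c = 00001010, weight = 2.
  m = 0001 → c = 10010000, weight = 2.
  m = 1001 → c = 10011100, weight = 4.
  m = 0101 → c = 10110110, weight = 5.
  m = 1101 → c = 10111010, weight = 5.
  m = 0011 → c = 10110000, weight = 3.
  m = 1011 → c = 10111100, weight = 5.
  m = 0111 → c = 10010110, weight = 4.
  m = 1111 → c = 10011010, weight = 4.
Tally weights:
  weight 0: 1 codewords.
  weight 1: 1 codewords.
  weight 2: 4 codewords.
  weight 3: 4 codewords.
  weight 4: 3 codewords.
  weight 5: 3 codewords.
Minimum distance d = smallest w > 0 with A_w > 0 = 1.
Sanity: Σ A_w = 16 = 2^4 = 16 ✓.


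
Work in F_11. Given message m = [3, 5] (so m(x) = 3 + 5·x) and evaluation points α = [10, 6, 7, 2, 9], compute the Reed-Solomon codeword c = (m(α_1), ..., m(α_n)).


c = [9, 0, 5, 2, 4]

Message polynomial: m(x) = 3 + 5·x (mod 11).
For each evaluation point α_i, compute m(α_i) mod 11:
  α_1 = 10: Horner steps 5 → 9, so m(10) = 9.
  α_2 = 6: Horner steps 5 → 0, so m(6) = 0.
  α_3 = 7: Horner steps 5 → 5, so m(7) = 5.
  α_4 = 2: Horner steps 5 → 2, so m(2) = 2.
  α_5 = 9: Horner steps 5 → 4, so m(9) = 4.
Codeword c = [9, 0, 5, 2, 4] ∈ F_11^5.


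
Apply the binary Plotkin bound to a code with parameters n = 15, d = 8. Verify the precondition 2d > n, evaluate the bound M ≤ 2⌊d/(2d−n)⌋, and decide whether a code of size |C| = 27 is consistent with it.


Plotkin bound M ≤ 16; given |C| = 27 > bound (violated).

Check applicability: 2d = 16, n = 15.
2d − n = 1 > 0, so Plotkin applies.
Compute d/(2d−n) = 8/1 ≈ 8.0000.
⌊d/(2d−n)⌋ = 8.
Plotkin bound: M ≤ 2·8 = 16.
Given |C| = 27, check: VIOLATED.
This |C| is above the Plotkin bound, so no binary code with n = 15, d = 8 and 27 codewords exists.


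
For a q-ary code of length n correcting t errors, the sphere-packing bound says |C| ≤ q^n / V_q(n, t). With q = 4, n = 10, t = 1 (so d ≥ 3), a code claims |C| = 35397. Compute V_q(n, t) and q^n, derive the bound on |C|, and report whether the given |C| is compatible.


V_q(n, t) = 31, q^n = 1048576, Hamming bound = 33825, |C| = 35397 > bound (violated).

Step 1: Compute V_q(n, t) = Σ_{j=0}^1 C(n, j) (q−1)^j.
  j = 0: C(10,0)·(3)^0 = 1·1 = 1.
  j = 1: C(10,1)·(3)^1 = 10·3 = 30.
  V_q(n, t) = 1 + 30 = 31.
Step 2: q^n = 4^10 = 1048576.
Step 3: Hamming bound ⌊q^n / V_q(n,t)⌋ = ⌊1048576/31⌋ = 33825.
Step 4: Compare |C| = 35397 to 33825: violated.
The claimed |C| lies above the Hamming bound, so no 4-ary code of length 10 with d ≥ 3 can have 35397 codewords.


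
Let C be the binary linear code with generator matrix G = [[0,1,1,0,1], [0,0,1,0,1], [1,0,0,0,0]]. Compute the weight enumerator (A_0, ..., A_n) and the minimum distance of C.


Weight distribution: A_0 = 1, A_1 = 2, A_2 = 2, A_3 = 2, A_4 = 1. Minimum distance d = 1.

Enumerate all 2^3 = 8 messages m ∈ F_2^3.
For each, compute codeword c = mG in F_2^5, then tally its weight.
  m = 000 → c = 00000, weight = 0.
  m = 100 → c = 01101, weight = 3.
  m = 010 → c = 00101, weight = 2.
  m = 110 → c = 01000, weight = 1.
  m = 001 → c = 10000, weight = 1.
  m = 101 → c = 11101, weight = 4.
  m = 011 → c = 10101, weight = 3.
  m = 111 → c = 11000, weight = 2.
Tally weights:
  weight 0: 1 codewords.
  weight 1: 2 codewords.
  weight 2: 2 codewords.
  weight 3: 2 codewords.
  weight 4: 1 codewords.
Minimum distance d = smallest w > 0 with A_w > 0 = 1.
Sanity: Σ A_w = 8 = 2^3 = 8 ✓.


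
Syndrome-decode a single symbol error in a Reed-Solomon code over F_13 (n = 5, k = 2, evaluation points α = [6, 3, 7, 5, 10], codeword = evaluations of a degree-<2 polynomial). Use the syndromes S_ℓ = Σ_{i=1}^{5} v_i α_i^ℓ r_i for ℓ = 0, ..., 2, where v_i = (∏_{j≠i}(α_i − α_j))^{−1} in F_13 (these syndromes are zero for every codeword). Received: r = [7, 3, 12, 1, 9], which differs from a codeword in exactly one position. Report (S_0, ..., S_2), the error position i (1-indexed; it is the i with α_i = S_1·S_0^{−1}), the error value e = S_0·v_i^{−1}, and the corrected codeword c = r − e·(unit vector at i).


S = (6, 10, 8), error at position 1, error magnitude e = 7, c = [0, 3, 12, 1, 9].

Step 1: column multipliers v_i = (∏_{j≠i}(α_i − α_j))^{−1} mod 13.
  i = 1 (α = 6): (6−3)(6−7)(6−5)(6−10) = 3·(−1)·1·(−4) = 12 ≡ 12, so v_1 = 12^{−1} = 12 (mod 13).
  i = 2 (α = 3): (3−6)(3−7)(3−5)(3−10) = (−3)·(−4)·(−2)·(−7) = 168 ≡ 12, so v_2 = 12^{−1} = 12 (mod 13).
  i = 3 (α = 7): (7−6)(7−3)(7−5)(7−10) = 1·4·2·(−3) = −24 ≡ 2, so v_3 = 2^{−1} = 7 (mod 13).
  i = 4 (α = 5): (5−6)(5−3)(5−7)(5−10) = (−1)·2·(−2)·(−5) = −20 ≡ 6, so v_4 = 6^{−1} = 11 (mod 13).
  i = 5 (α = 10): (10−6)(10−3)(10−7)(10−5) = 4·7·3·5 = 420 ≡ 4, so v_5 = 4^{−1} = 10 (mod 13).
  v = [12, 12, 7, 11, 10].
Step 2: syndromes of r = [7, 3, 12, 1, 9] (all sums mod 13).
  S_0 = Σ v_i r_i = 12·7 + 12·3 + 7·12 + 11·1 + 10·9 = 305 ≡ 6.
  S_1 = Σ v_i α_i r_i = 12·6·7 + 12·3·3 + 7·7·12 + 11·5·1 + 10·10·9 = 2155 ≡ 10.
  α_i^2 mod 13 = [10, 9, 10, 12, 9].
  S_2 = Σ v_i α_i^2 r_i = 12·10·7 + 12·9·3 + 7·10·12 + 11·12·1 + 10·9·9 = 2946 ≡ 8.
  S = (6, 10, 8) ≠ 0, so r is not a codeword (an error is present).
Step 3: locate the error. For a single error e at position i, S_ℓ = v_i·e·α_i^ℓ, so α_err = S_1/S_0.
  S_0^{−1} = 6^{−1} = 11 (mod 13), so α_err = 10·11 = 110 ≡ 6 = α_1. Error position i = 1.
  Consistency check: S_2/S_1 = 8·4 = 32 ≡ 6 = α_err ✓ (single-error assumption holds).
Step 4: error magnitude e = S_0/v_1 = S_0·∏_{j≠1}(α_1 − α_j) = 6·12 = 72 ≡ 7 (mod 13).
Step 5: correct position 1: c_1 = r_1 − e = 7 − 7 ≡ 0 (mod 13). Hence c = [0, 3, 12, 1, 9].
  Check: interpolating c through the α_i gives m(x) = 6 + 12·x (degree < 2) with m(α_i) = c_i for every i, so c is indeed a codeword.


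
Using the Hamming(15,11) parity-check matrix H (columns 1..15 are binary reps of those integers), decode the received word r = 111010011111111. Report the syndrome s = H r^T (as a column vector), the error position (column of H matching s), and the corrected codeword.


s = (0, 1, 0, 1)^T, error position = 5, corrected codeword c = 111000011111111

Compute s = H r^T mod 2 one row at a time:
  s_1 = 1 + 1 + 1 + 1 + 1 + 1 + 1 + 1 = 8 ≡ 0 (mod 2).
  s_2 = 0 + 1 + 0 + 0 + 1 + 1 + 1 + 1 = 5 ≡ 1 (mod 2).
  s_3 = 1 + 1 + 0 + 0 + 1 + 1 + 1 + 1 = 6 ≡ 0 (mod 2).
  s_4 = 1 + 1 + 1 + 0 + 1 + 1 + 1 + 1 = 7 ≡ 1 (mod 2).
s = (0, 1, 0, 1)^T — this equals column 5 of H (binary 0101), so error is at position 5.
Correct: flip bit 5 of r = 111010011111111 to get c = 111000011111111.


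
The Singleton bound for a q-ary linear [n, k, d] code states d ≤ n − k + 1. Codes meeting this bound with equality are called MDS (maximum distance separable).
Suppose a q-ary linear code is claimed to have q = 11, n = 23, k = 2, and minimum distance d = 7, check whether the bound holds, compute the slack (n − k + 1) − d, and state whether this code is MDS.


Singleton RHS = n − k + 1 = 22, slack = 15, bound satisfied, not MDS.

Singleton bound: d ≤ n − k + 1.
Here n = 23, k = 2, so n − k + 1 = 22.
Given d = 7, check d ≤ 22: YES.
Slack = (n − k + 1) − d = 15.
The code is NOT MDS (slack = 15 > 0).
Description: the claimed parameters are [23, 2, 7]_11; such a code would be non-MDS.


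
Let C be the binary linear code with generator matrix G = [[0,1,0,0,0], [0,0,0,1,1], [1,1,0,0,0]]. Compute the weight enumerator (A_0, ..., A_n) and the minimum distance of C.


Weight distribution: A_0 = 1, A_1 = 2, A_2 = 2, A_3 = 2, A_4 = 1. Minimum distance d = 1.

Enumerate all 2^3 = 8 messages m ∈ F_2^3.
For each, compute codeword c = mG in F_2^5, then tally its weight.
  m = 000 → c = 00000, weight = 0.
  m = 100 → c = 01000, weight = 1.
  m = 010 → c = 00011, weight = 2.
  m = 110 → c = 01011, weight = 3.
  m = 001 → c = 11000, weight = 2.
  m = 101 → c = 10000, weight = 1.
  m = 011 → c = 11011, weight = 4.
  m = 111 → c = 10011, weight = 3.
Tally weights:
  weight 0: 1 codewords.
  weight 1: 2 codewords.
  weight 2: 2 codewords.
  weight 3: 2 codewords.
  weight 4: 1 codewords.
Minimum distance d = smallest w > 0 with A_w > 0 = 1.
Sanity: Σ A_w = 8 = 2^3 = 8 ✓.


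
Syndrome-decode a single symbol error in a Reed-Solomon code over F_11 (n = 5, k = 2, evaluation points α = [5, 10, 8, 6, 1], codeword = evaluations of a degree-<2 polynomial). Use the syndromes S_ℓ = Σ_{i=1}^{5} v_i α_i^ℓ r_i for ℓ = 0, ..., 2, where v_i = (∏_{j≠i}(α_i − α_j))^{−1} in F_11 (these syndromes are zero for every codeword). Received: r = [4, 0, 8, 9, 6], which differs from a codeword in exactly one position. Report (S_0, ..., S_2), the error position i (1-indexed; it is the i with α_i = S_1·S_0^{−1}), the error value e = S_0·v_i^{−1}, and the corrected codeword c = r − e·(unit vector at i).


S = (6, 5, 6), error at position 2, error magnitude e = 4, c = [4, 7, 8, 9, 6].

Step 1: column multipliers v_i = (∏_{j≠i}(α_i − α_j))^{−1} mod 11.
  i = 1 (α = 5): (5−10)(5−8)(5−6)(5−1) = (−5)·(−3)·(−1)·4 = −60 ≡ 6, so v_1 = 6^{−1} = 2 (mod 11).
  i = 2 (α = 10): (10−5)(10−8)(10−6)(10−1) = 5·2·4·9 = 360 ≡ 8, so v_2 = 8^{−1} = 7 (mod 11).
  i = 3 (α = 8): (8−5)(8−10)(8−6)(8−1) = 3·(−2)·2·7 = −84 ≡ 4, so v_3 = 4^{−1} = 3 (mod 11).
  i = 4 (α = 6): (6−5)(6−10)(6−8)(6−1) = 1·(−4)·(−2)·5 = 40 ≡ 7, so v_4 = 7^{−1} = 8 (mod 11).
  i = 5 (α = 1): (1−5)(1−10)(1−8)(1−6) = (−4)·(−9)·(−7)·(−5) = 1260 ≡ 6, so v_5 = 6^{−1} = 2 (mod 11).
  v = [2, 7, 3, 8, 2].
Step 2: syndromes of r = [4, 0, 8, 9, 6] (all sums mod 11).
  S_0 = Σ v_i r_i = 2·4 + 7·0 + 3·8 + 8·9 + 2·6 = 116 ≡ 6.
  S_1 = Σ v_i α_i r_i = 2·5·4 + 7·10·0 + 3·8·8 + 8·6·9 + 2·1·6 = 676 ≡ 5.
  α_i^2 mod 11 = [3, 1, 9, 3, 1].
  S_2 = Σ v_i α_i^2 r_i = 2·3·4 + 7·1·0 + 3·9·8 + 8·3·9 + 2·1·6 = 468 ≡ 6.
  S = (6, 5, 6) ≠ 0, so r is not a codeword (an error is present).
Step 3: locate the error. For a single error e at position i, S_ℓ = v_i·e·α_i^ℓ, so α_err = S_1/S_0.
  S_0^{−1} = 6^{−1} = 2 (mod 11), so α_err = 5·2 = 10 ≡ 10 = α_2. Error position i = 2.
  Consistency check: S_2/S_1 = 6·9 = 54 ≡ 10 = α_err ✓ (single-error assumption holds).
Step 4: error magnitude e = S_0/v_2 = S_0·∏_{j≠2}(α_2 − α_j) = 6·8 = 48 ≡ 4 (mod 11).
Step 5: correct position 2: c_2 = r_2 − e = 0 − 4 ≡ 7 (mod 11). Hence c = [4, 7, 8, 9, 6].
  Check: interpolating c through the α_i gives m(x) = 1 + 5·x (degree < 2) with m(α_i) = c_i for every i, so c is indeed a codeword.


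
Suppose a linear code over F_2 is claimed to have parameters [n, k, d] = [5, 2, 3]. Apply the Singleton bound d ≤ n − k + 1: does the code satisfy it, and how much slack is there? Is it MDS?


Singleton RHS = n − k + 1 = 4, slack = 1, bound satisfied, not MDS.

Singleton bound: d ≤ n − k + 1.
Here n = 5, k = 2, so n − k + 1 = 4.
Given d = 3, check d ≤ 4: YES.
Slack = (n − k + 1) − d = 1.
The code is NOT MDS (slack = 1 > 0).
Description: the claimed parameters are [5, 2, 3]_2; such a code would be non-MDS.


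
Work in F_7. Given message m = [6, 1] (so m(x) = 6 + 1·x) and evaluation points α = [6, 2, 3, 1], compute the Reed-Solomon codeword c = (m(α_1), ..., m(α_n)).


c = [5, 1, 2, 0]

Message polynomial: m(x) = 6 + 1·x (mod 7).
For each evaluation point α_i, compute m(α_i) mod 7:
  α_1 = 6: Horner steps 1 → 5, so m(6) = 5.
  α_2 = 2: Horner steps 1 → 1, so m(2) = 1.
  α_3 = 3: Horner steps 1 → 2, so m(3) = 2.
  α_4 = 1: Horner steps 1 → 0, so m(1) = 0.
Codeword c = [5, 1, 2, 0] ∈ F_7^4.


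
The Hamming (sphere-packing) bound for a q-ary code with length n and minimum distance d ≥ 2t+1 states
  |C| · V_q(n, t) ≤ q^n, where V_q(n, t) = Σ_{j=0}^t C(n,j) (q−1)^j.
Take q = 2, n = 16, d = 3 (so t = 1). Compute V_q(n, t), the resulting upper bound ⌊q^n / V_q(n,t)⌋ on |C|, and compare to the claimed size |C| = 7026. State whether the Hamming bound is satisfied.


V_q(n, t) = 17, q^n = 65536, Hamming bound = 3855, |C| = 7026 > bound (violated).

Step 1: Compute V_q(n, t) = Σ_{j=0}^1 C(n, j) (q−1)^j.
  j = 0: C(16,0)·(1)^0 = 1·1 = 1.
  j = 1: C(16,1)·(1)^1 = 16·1 = 16.
  V_q(n, t) = 1 + 16 = 17.
Step 2: q^n = 2^16 = 65536.
Step 3: Hamming bound ⌊q^n / V_q(n,t)⌋ = ⌊65536/17⌋ = 3855.
Step 4: Compare |C| = 7026 to 3855: violated.
The claimed |C| lies above the Hamming bound, so no 2-ary code of length 16 with d ≥ 3 can have 7026 codewords.


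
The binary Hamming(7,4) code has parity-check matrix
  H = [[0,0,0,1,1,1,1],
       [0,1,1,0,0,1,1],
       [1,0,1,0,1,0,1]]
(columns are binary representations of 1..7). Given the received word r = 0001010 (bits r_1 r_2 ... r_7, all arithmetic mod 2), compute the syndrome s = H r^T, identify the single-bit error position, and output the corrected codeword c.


s = (0, 1, 0)^T, error position = 2, corrected codeword c = 0101010

Compute s = H r^T mod 2 one row at a time:
  s_1 = 1 + 0 + 1 + 0 = 2 ≡ 0 (mod 2).
  s_2 = 0 + 0 + 1 + 0 = 1 ≡ 1 (mod 2).
  s_3 = 0 + 0 + 0 + 0 = 0 ≡ 0 (mod 2).
s = (0, 1, 0)^T — this equals column 2 of H (binary 010), so error is at position 2.
Correct: flip bit 2 of r = 0001010 to get c = 0101010.


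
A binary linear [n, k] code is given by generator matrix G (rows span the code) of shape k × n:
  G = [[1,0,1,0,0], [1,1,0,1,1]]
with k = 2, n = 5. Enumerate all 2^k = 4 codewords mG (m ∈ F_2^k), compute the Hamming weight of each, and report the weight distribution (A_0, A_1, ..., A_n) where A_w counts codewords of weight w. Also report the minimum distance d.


Weight distribution: A_0 = 1, A_2 = 1, A_4 = 2. Minimum distance d = 2.

Enumerate all 2^2 = 4 messages m ∈ F_2^2.
For each, compute codeword c = mG in F_2^5, then tally its weight.
  m = 00 → c = 00000, weight = 0.
  m = 10 → c = 10100, weight = 2.
  m = 01 → c = 11011, weight = 4.
  m = 11 → c = 01111, weight = 4.
Tally weights:
  weight 0: 1 codewords.
  weight 2: 1 codewords.
  weight 4: 2 codewords.
Minimum distance d = smallest w > 0 with A_w > 0 = 2.
Sanity: Σ A_w = 4 = 2^2 = 4 ✓.


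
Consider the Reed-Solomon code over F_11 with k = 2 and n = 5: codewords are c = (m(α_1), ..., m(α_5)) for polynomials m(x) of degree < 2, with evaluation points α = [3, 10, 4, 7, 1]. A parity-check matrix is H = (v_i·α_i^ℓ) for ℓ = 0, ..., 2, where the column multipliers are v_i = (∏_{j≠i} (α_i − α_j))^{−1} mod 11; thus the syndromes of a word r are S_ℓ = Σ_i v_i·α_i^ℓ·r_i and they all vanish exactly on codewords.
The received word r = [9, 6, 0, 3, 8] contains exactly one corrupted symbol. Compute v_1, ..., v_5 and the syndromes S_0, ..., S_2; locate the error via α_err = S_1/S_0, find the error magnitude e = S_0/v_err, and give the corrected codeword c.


S = (1, 3, 9), error at position 1, error magnitude e = 10, c = [10, 6, 0, 3, 8].

Step 1: column multipliers v_i = (∏_{j≠i}(α_i − α_j))^{−1} mod 11.
  i = 1 (α = 3): (3−10)(3−4)(3−7)(3−1) = (−7)·(−1)·(−4)·2 = −56 ≡ 10, so v_1 = 10^{−1} = 10 (mod 11).
  i = 2 (α = 10): (10−3)(10−4)(10−7)(10−1) = 7·6·3·9 = 1134 ≡ 1, so v_2 = 1^{−1} = 1 (mod 11).
  i = 3 (α = 4): (4−3)(4−10)(4−7)(4−1) = 1·(−6)·(−3)·3 = 54 ≡ 10, so v_3 = 10^{−1} = 10 (mod 11).
  i = 4 (α = 7): (7−3)(7−10)(7−4)(7−1) = 4·(−3)·3·6 = −216 ≡ 4, so v_4 = 4^{−1} = 3 (mod 11).
  i = 5 (α = 1): (1−3)(1−10)(1−4)(1−7) = (−2)·(−9)·(−3)·(−6) = 324 ≡ 5, so v_5 = 5^{−1} = 9 (mod 11).
  v = [10, 1, 10, 3, 9].
Step 2: syndromes of r = [9, 6, 0, 3, 8] (all sums mod 11).
  S_0 = Σ v_i r_i = 10·9 + 1·6 + 10·0 + 3·3 + 9·8 = 177 ≡ 1.
  S_1 = Σ v_i α_i r_i = 10·3·9 + 1·10·6 + 10·4·0 + 3·7·3 + 9·1·8 = 465 ≡ 3.
  α_i^2 mod 11 = [9, 1, 5, 5, 1].
  S_2 = Σ v_i α_i^2 r_i = 10·9·9 + 1·1·6 + 10·5·0 + 3·5·3 + 9·1·8 = 933 ≡ 9.
  S = (1, 3, 9) ≠ 0, so r is not a codeword (an error is present).
Step 3: locate the error. For a single error e at position i, S_ℓ = v_i·e·α_i^ℓ, so α_err = S_1/S_0.
  S_0^{−1} = 1^{−1} = 1 (mod 11), so α_err = 3·1 = 3 ≡ 3 = α_1. Error position i = 1.
  Consistency check: S_2/S_1 = 9·4 = 36 ≡ 3 = α_err ✓ (single-error assumption holds).
Step 4: error magnitude e = S_0/v_1 = S_0·∏_{j≠1}(α_1 − α_j) = 1·10 = 10 ≡ 10 (mod 11).
Step 5: correct position 1: c_1 = r_1 − e = 9 − 10 ≡ 10 (mod 11). Hence c = [10, 6, 0, 3, 8].
  Check: interpolating c through the α_i gives m(x) = 7 + 1·x (degree < 2) with m(α_i) = c_i for every i, so c is indeed a codeword.


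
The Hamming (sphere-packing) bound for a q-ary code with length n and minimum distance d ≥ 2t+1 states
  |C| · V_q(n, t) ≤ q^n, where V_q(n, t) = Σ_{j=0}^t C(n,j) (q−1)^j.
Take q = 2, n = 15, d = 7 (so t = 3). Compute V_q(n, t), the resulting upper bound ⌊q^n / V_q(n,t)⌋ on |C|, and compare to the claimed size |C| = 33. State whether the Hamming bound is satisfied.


V_q(n, t) = 576, q^n = 32768, Hamming bound = 56, |C| = 33 ≤ bound (satisfied).

Step 1: Compute V_q(n, t) = Σ_{j=0}^3 C(n, j) (q−1)^j.
  j = 0: C(15,0)·(1)^0 = 1·1 = 1.
  j = 1: C(15,1)·(1)^1 = 15·1 = 15.
  j = 2: C(15,2)·(1)^2 = 105·1 = 105.
  j = 3: C(15,3)·(1)^3 = 455·1 = 455.
  V_q(n, t) = 1 + 15 + 105 + 455 = 576.
Step 2: q^n = 2^15 = 32768.
Step 3: Hamming bound ⌊q^n / V_q(n,t)⌋ = ⌊32768/576⌋ = 56.
Step 4: Compare |C| = 33 to 56: satisfied.
The claimed |C| lies below the Hamming bound.


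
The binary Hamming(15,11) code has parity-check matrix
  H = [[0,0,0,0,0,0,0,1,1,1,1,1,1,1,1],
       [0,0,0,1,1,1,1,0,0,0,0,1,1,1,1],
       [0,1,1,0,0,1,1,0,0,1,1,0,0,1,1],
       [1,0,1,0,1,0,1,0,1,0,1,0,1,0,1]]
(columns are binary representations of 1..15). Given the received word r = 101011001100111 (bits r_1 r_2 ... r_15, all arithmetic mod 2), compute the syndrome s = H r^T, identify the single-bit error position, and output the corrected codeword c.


s = (1, 1, 1, 0)^T, error position = 14, corrected codeword c = 101011001100101

Compute s = H r^T mod 2 one row at a time:
  s_1 = 0 + 1 + 1 + 0 + 0 + 1 + 1 + 1 = 5 ≡ 1 (mod 2).
  s_2 = 0 + 1 + 1 + 0 + 0 + 1 + 1 + 1 = 5 ≡ 1 (mod 2).
  s_3 = 0 + 1 + 1 + 0 + 1 + 0 + 1 + 1 = 5 ≡ 1 (mod 2).
  s_4 = 1 + 1 + 1 + 0 + 1 + 0 + 1 + 1 = 6 ≡ 0 (mod 2).
s = (1, 1, 1, 0)^T — this equals column 14 of H (binary 1110), so error is at position 14.
Correct: flip bit 14 of r = 101011001100111 to get c = 101011001100101.


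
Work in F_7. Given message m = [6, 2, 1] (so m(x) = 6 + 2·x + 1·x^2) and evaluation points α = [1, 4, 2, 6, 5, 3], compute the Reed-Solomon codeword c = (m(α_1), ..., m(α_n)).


c = [2, 2, 0, 5, 6, 0]

Message polynomial: m(x) = 6 + 2·x + 1·x^2 (mod 7).
For each evaluation point α_i, compute m(α_i) mod 7:
  α_1 = 1: Horner steps 1 → 3 → 2, so m(1) = 2.
  α_2 = 4: Horner steps 1 → 6 → 2, so m(4) = 2.
  α_3 = 2: Horner steps 1 → 4 → 0, so m(2) = 0.
  α_4 = 6: Horner steps 1 → 1 → 5, so m(6) = 5.
  α_5 = 5: Horner steps 1 → 0 → 6, so m(5) = 6.
  α_6 = 3: Horner steps 1 → 5 → 0, so m(3) = 0.
Codeword c = [2, 2, 0, 5, 6, 0] ∈ F_7^6.


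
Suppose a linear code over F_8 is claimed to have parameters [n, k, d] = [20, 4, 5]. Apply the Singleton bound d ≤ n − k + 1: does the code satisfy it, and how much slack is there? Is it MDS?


Singleton RHS = n − k + 1 = 17, slack = 12, bound satisfied, not MDS.

Singleton bound: d ≤ n − k + 1.
Here n = 20, k = 4, so n − k + 1 = 17.
Given d = 5, check d ≤ 17: YES.
Slack = (n − k + 1) − d = 12.
The code is NOT MDS (slack = 12 > 0).
Description: the claimed parameters are [20, 4, 5]_8; such a code would be non-MDS.


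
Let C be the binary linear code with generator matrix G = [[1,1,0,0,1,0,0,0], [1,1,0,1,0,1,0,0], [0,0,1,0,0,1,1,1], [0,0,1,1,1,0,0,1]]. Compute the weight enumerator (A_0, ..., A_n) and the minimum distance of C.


Weight distribution: A_0 = 1, A_1 = 1, A_3 = 3, A_4 = 5, A_5 = 3, A_6 = 2, A_7 = 1. Minimum distance d = 1.

Enumerate all 2^4 = 16 messages m ∈ F_2^4.
For each, compute codeword c = mG in F_2^8, then tally its weight.
  m = 0000 → c = 00000000, weight = 0.
  m = 1000 → c = 11001000, weight = 3.
  m = 0100 → c = 11010100, weight = 4.
  m = 1100 → c = 00011100, weight = 3.
  m = 0010 → c = 00100111, weight = 4.
  m = 1010 → c = 11101111, weight = 7.
  m = 0110 → c = 11110011, weight = 6.
  m = 1110 → c = 00111011, weight = 5.
  m = 0001 → c = 00111001, weight = 4.
  m = 1001 → c = 11110001, weight = 5.
  m = 0101 → c = 11101101, weight = 6.
  m = 1101 → c = 00100101, weight = 3.
  m = 0011 → c = 00011110, weight = 4.
  m = 1011 → c = 11010110, weight = 5.
  m = 0111 → c = 11001010, weight = 4.
  m = 1111 → c = 00000010, weight = 1.
Tally weights:
  weight 0: 1 codewords.
  weight 1: 1 codewords.
  weight 3: 3 codewords.
  weight 4: 5 codewords.
  weight 5: 3 codewords.
  weight 6: 2 codewords.
  weight 7: 1 codewords.
Minimum distance d = smallest w > 0 with A_w > 0 = 1.
Sanity: Σ A_w = 16 = 2^4 = 16 ✓.


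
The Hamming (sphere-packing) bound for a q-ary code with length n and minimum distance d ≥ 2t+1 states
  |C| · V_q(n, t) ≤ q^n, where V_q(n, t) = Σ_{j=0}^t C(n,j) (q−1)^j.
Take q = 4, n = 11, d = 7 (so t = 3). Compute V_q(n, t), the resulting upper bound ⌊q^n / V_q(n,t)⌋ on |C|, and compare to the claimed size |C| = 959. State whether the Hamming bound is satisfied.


V_q(n, t) = 4984, q^n = 4194304, Hamming bound = 841, |C| = 959 > bound (violated).

Step 1: Compute V_q(n, t) = Σ_{j=0}^3 C(n, j) (q−1)^j.
  j = 0: C(11,0)·(3)^0 = 1·1 = 1.
  j = 1: C(11,1)·(3)^1 = 11·3 = 33.
  j = 2: C(11,2)·(3)^2 = 55·9 = 495.
  j = 3: C(11,3)·(3)^3 = 165·27 = 4455.
  V_q(n, t) = 1 + 33 + 495 + 4455 = 4984.
Step 2: q^n = 4^11 = 4194304.
Step 3: Hamming bound ⌊q^n / V_q(n,t)⌋ = ⌊4194304/4984⌋ = 841.
Step 4: Compare |C| = 959 to 841: violated.
The claimed |C| lies above the Hamming bound, so no 4-ary code of length 11 with d ≥ 7 can have 959 codewords.


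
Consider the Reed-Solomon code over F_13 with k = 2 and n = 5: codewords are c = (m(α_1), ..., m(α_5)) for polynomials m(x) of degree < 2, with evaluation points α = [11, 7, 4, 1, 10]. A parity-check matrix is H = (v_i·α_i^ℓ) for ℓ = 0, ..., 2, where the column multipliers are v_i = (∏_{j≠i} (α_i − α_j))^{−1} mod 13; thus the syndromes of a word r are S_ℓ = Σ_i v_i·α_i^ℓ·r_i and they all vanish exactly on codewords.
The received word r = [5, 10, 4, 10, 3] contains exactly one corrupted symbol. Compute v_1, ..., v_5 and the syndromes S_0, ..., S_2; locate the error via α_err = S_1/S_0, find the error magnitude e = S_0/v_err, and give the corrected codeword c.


S = (8, 8, 8), error at position 4, error magnitude e = 12, c = [5, 10, 4, 11, 3].

Step 1: column multipliers v_i = (∏_{j≠i}(α_i − α_j))^{−1} mod 13.
  i = 1 (α = 11): (11−7)(11−4)(11−1)(11−10) = 4·7·10·1 = 280 ≡ 7, so v_1 = 7^{−1} = 2 (mod 13).
  i = 2 (α = 7): (7−11)(7−4)(7−1)(7−10) = (−4)·3·6·(−3) = 216 ≡ 8, so v_2 = 8^{−1} = 5 (mod 13).
  i = 3 (α = 4): (4−11)(4−7)(4−1)(4−10) = (−7)·(−3)·3·(−6) = −378 ≡ 12, so v_3 = 12^{−1} = 12 (mod 13).
  i = 4 (α = 1): (1−11)(1−7)(1−4)(1−10) = (−10)·(−6)·(−3)·(−9) = 1620 ≡ 8, so v_4 = 8^{−1} = 5 (mod 13).
  i = 5 (α = 10): (10−11)(10−7)(10−4)(10−1) = (−1)·3·6·9 = −162 ≡ 7, so v_5 = 7^{−1} = 2 (mod 13).
  v = [2, 5, 12, 5, 2].
Step 2: syndromes of r = [5, 10, 4, 10, 3] (all sums mod 13).
  S_0 = Σ v_i r_i = 2·5 + 5·10 + 12·4 + 5·10 + 2·3 = 164 ≡ 8.
  S_1 = Σ v_i α_i r_i = 2·11·5 + 5·7·10 + 12·4·4 + 5·1·10 + 2·10·3 = 762 ≡ 8.
  α_i^2 mod 13 = [4, 10, 3, 1, 9].
  S_2 = Σ v_i α_i^2 r_i = 2·4·5 + 5·10·10 + 12·3·4 + 5·1·10 + 2·9·3 = 788 ≡ 8.
  S = (8, 8, 8) ≠ 0, so r is not a codeword (an error is present).
Step 3: locate the error. For a single error e at position i, S_ℓ = v_i·e·α_i^ℓ, so α_err = S_1/S_0.
  S_0^{−1} = 8^{−1} = 5 (mod 13), so α_err = 8·5 = 40 ≡ 1 = α_4. Error position i = 4.
  Consistency check: S_2/S_1 = 8·5 = 40 ≡ 1 = α_err ✓ (single-error assumption holds).
Step 4: error magnitude e = S_0/v_4 = S_0·∏_{j≠4}(α_4 − α_j) = 8·8 = 64 ≡ 12 (mod 13).
Step 5: correct position 4: c_4 = r_4 − e = 10 − 12 ≡ 11 (mod 13). Hence c = [5, 10, 4, 11, 3].
  Check: interpolating c through the α_i gives m(x) = 9 + 2·x (degree < 2) with m(α_i) = c_i for every i, so c is indeed a codeword.
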